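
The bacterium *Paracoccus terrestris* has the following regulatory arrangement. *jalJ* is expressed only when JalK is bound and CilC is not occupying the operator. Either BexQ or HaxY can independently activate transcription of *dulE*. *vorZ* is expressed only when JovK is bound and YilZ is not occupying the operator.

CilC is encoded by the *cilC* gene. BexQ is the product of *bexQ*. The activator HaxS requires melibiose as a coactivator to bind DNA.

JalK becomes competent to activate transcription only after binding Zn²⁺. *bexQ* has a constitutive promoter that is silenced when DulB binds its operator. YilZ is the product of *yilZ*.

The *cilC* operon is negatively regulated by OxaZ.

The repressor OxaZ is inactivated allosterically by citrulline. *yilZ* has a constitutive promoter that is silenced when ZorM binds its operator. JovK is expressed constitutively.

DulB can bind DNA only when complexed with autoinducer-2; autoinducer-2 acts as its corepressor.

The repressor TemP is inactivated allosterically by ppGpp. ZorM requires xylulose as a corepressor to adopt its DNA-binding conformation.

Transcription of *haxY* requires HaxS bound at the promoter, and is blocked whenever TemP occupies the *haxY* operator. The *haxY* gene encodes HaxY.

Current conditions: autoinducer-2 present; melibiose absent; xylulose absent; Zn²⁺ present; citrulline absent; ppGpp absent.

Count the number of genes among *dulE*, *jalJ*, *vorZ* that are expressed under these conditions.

1

Autoinducer-2 is present, so DulB is active.
With repressor DulB bound, *bexQ* is not transcribed.
So BexQ is not produced.
Melibiose is absent, so HaxS is inactive.
ppGpp is absent, so TemP is active.
With repressor TemP bound, *haxY* is not transcribed.
So HaxY is not produced.
No activator is available at the *dulE* promoter, so *dulE* is not transcribed.
→ *dulE* is OFF.
Citrulline is absent, so OxaZ is active.
With repressor OxaZ bound, *cilC* is not transcribed.
So CilC is not produced.
Zn²⁺ is present, so JalK is active.
No repressor is bound and JalK is active, so *jalJ* is transcribed.
→ *jalJ* is ON.
Xylulose is absent, so ZorM is inactive.
With no repressor bound, *yilZ* is transcribed.
So YilZ is produced and active.
JovK is produced constitutively and is active.
With repressor YilZ bound, *vorZ* is not transcribed.
→ *vorZ* is OFF.
1 of the 3 genes is transcribed.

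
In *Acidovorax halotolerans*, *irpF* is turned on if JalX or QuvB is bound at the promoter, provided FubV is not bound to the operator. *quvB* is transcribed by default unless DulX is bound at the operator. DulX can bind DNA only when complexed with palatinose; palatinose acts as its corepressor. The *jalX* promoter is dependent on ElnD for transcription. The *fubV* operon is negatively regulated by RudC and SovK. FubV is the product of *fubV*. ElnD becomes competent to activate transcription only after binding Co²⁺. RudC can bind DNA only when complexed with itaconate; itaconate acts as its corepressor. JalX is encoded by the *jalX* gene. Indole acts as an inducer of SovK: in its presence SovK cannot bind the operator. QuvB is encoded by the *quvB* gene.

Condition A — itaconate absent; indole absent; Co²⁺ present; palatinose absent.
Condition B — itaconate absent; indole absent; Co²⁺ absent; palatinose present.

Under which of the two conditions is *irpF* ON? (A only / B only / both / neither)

A only

Condition A:
Itaconate is absent, so RudC is inactive.
Indole is absent, so SovK is active.
With repressor SovK bound, *fubV* is not transcribed.
So FubV is not produced.
Co²⁺ is present, so ElnD is active.
No repressor is bound and ElnD is active, so *jalX* is transcribed.
So JalX is produced and active.
Palatinose is absent, so DulX is inactive.
With no repressor bound, *quvB* is transcribed.
So QuvB is produced and active.
Activator JalX is present, so *irpF* is transcribed.
→ *irpF* is ON in A.
Condition B:
Itaconate is absent, so RudC is inactive.
Indole is absent, so SovK is active.
With repressor SovK bound, *fubV* is not transcribed.
So FubV is not produced.
Co²⁺ is absent, so ElnD is inactive.
Required activator ElnD is absent, so *jalX* is not transcribed.
So JalX is not produced.
Palatinose is present, so DulX is active.
With repressor DulX bound, *quvB* is not transcribed.
So QuvB is not produced.
No activator is available at the *irpF* promoter, so *irpF* is not transcribed.
→ *irpF* is OFF in B.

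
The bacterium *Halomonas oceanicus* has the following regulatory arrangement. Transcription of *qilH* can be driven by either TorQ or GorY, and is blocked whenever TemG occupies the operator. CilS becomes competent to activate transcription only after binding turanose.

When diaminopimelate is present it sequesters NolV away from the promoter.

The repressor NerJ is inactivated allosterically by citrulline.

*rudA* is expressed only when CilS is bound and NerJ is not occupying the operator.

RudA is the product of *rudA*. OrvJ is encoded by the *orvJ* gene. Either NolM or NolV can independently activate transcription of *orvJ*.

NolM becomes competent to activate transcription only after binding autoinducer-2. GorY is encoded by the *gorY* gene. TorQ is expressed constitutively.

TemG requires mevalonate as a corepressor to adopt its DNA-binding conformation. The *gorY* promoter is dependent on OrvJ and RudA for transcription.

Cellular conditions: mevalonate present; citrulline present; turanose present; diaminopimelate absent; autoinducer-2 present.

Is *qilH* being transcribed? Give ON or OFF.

OFF

TorQ is produced constitutively and is active.
Mevalonate is present, so TemG is active.
Autoinducer-2 is present, so NolM is active.
Diaminopimelate is absent, so NolV is active.
Activator NolM is present, so *orvJ* is transcribed.
So OrvJ is produced and active.
Turanose is present, so CilS is active.
Citrulline is present, so NerJ is inactive.
No repressor is bound and CilS is active, so *rudA* is transcribed.
So RudA is produced and active.
No repressor is bound and OrvJ and RudA are active, so *gorY* is transcribed.
So GorY is produced and active.
With repressor TemG bound, *qilH* is not transcribed.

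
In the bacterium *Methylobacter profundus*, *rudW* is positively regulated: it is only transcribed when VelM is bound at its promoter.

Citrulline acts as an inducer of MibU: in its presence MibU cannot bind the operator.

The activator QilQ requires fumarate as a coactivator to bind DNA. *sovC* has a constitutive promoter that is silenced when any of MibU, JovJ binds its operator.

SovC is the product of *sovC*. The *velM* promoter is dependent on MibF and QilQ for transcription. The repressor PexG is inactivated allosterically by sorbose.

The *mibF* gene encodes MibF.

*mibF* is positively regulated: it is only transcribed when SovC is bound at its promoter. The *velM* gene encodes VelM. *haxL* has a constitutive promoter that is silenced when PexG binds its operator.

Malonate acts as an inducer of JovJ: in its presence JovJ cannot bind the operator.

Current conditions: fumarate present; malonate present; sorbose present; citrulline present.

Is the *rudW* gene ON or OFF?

ON

Citrulline is present, so MibU is inactive.
Malonate is present, so JovJ is inactive.
With no repressor bound, *sovC* is transcribed.
So SovC is produced and active.
No repressor is bound and SovC is active, so *mibF* is transcribed.
So MibF is produced and active.
Fumarate is present, so QilQ is active.
No repressor is bound and MibF and QilQ are active, so *velM* is transcribed.
So VelM is produced and active.
No repressor is bound and VelM is active, so *rudW* is transcribed.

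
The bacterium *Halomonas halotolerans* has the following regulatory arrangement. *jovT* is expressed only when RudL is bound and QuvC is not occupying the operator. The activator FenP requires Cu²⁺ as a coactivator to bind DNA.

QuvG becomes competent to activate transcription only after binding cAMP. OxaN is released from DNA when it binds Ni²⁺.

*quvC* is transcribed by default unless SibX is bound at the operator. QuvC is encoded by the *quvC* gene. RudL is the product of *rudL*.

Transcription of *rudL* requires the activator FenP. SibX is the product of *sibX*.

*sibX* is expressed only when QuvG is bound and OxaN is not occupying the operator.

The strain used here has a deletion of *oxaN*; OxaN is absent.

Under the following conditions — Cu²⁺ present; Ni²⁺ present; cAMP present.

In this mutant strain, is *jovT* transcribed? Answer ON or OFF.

OxaN is non-functional in this strain, so it has no effect.
cAMP is present, so QuvG is active.
No repressor is bound and QuvG is active, so *sibX* is transcribed.
So SibX is produced and active.
With repressor SibX bound, *quvC* is not transcribed.
So QuvC is not produced.
Cu²⁺ is present, so FenP is active.
No repressor is bound and FenP is active, so *rudL* is transcribed.
So RudL is produced and active.
No repressor is bound and RudL is active, so *jovT* is transcribed.

ON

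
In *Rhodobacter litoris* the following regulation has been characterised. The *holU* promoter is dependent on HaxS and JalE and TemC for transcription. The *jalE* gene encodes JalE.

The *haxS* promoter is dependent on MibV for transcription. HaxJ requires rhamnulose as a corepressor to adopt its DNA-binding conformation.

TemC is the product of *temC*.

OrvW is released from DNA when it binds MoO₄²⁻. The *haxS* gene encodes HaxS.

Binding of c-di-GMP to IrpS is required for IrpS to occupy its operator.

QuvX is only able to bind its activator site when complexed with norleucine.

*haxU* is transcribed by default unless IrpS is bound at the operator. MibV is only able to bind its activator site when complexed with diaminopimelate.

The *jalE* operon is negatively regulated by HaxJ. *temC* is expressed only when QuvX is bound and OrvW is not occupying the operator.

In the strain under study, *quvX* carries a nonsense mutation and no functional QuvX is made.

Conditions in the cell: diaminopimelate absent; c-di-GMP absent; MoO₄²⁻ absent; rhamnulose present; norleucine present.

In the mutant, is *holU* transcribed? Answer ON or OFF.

OFF

Diaminopimelate is absent, so MibV is inactive.
Required activator MibV is absent, so *haxS* is not transcribed.
So HaxS is not produced.
Rhamnulose is present, so HaxJ is active.
With repressor HaxJ bound, *jalE* is not transcribed.
So JalE is not produced.
MoO₄²⁻ is absent, so OrvW is active.
QuvX is non-functional in this strain, so it has no effect.
With repressor OrvW bound, *temC* is not transcribed.
So TemC is not produced.
Required activator HaxS is absent, so *holU* is not transcribed.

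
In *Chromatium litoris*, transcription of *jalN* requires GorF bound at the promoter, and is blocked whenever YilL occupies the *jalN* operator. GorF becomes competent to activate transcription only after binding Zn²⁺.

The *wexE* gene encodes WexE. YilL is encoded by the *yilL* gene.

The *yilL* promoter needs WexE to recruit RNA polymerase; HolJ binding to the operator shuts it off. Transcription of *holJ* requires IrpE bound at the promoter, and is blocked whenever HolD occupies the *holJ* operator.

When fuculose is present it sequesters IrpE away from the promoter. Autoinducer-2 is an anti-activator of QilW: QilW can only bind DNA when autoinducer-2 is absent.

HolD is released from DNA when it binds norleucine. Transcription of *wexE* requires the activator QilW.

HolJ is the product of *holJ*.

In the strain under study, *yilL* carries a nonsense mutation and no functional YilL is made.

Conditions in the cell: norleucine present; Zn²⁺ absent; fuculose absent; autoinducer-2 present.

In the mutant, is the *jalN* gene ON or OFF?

YilL is non-functional in this strain, so it has no effect.
Zn²⁺ is absent, so GorF is inactive.
Required activator GorF is absent, so *jalN* is not transcribed.

OFF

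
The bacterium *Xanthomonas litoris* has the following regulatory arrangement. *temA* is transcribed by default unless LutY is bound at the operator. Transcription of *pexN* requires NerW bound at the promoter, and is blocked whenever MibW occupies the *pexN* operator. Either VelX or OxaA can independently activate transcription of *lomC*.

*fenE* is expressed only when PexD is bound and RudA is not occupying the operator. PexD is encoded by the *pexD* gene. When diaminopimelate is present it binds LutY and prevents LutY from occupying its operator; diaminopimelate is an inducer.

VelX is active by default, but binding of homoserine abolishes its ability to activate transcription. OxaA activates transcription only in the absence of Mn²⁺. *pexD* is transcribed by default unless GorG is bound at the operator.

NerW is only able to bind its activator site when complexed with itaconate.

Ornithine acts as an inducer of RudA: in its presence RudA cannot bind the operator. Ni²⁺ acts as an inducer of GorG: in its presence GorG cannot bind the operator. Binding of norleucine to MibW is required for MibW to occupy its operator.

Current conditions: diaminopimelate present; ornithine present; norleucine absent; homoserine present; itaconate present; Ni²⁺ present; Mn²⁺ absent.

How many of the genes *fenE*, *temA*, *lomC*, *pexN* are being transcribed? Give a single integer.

4

Ornithine is present, so RudA is inactive.
Ni²⁺ is present, so GorG is inactive.
With no repressor bound, *pexD* is transcribed.
So PexD is produced and active.
No repressor is bound and PexD is active, so *fenE* is transcribed.
→ *fenE* is ON.
Diaminopimelate is present, so LutY is inactive.
With no repressor bound, *temA* is transcribed.
→ *temA* is ON.
Homoserine is present, so VelX is inactive.
Mn²⁺ is absent, so OxaA is active.
Activator OxaA is present, so *lomC* is transcribed.
→ *lomC* is ON.
Itaconate is present, so NerW is active.
Norleucine is absent, so MibW is inactive.
No repressor is bound and NerW is active, so *pexN* is transcribed.
→ *pexN* is ON.
4 of the 4 genes are transcribed.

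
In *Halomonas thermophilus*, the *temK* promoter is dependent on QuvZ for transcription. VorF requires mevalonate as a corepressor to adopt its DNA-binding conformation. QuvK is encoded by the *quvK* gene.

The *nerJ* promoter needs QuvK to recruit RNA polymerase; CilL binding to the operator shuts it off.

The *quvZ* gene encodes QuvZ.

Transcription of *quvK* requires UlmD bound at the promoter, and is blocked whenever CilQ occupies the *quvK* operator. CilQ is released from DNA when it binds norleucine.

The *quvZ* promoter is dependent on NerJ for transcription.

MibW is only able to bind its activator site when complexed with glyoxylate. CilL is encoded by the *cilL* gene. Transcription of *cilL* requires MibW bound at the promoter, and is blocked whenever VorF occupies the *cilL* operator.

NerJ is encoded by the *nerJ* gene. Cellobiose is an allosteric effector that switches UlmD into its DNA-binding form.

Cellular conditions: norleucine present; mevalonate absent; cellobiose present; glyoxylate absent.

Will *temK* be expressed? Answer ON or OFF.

ON

Cellobiose is present, so UlmD is active.
Norleucine is present, so CilQ is inactive.
No repressor is bound and UlmD is active, so *quvK* is transcribed.
So QuvK is produced and active.
Glyoxylate is absent, so MibW is inactive.
Mevalonate is absent, so VorF is inactive.
Required activator MibW is absent, so *cilL* is not transcribed.
So CilL is not produced.
No repressor is bound and QuvK is active, so *nerJ* is transcribed.
So NerJ is produced and active.
No repressor is bound and NerJ is active, so *quvZ* is transcribed.
So QuvZ is produced and active.
No repressor is bound and QuvZ is active, so *temK* is transcribed.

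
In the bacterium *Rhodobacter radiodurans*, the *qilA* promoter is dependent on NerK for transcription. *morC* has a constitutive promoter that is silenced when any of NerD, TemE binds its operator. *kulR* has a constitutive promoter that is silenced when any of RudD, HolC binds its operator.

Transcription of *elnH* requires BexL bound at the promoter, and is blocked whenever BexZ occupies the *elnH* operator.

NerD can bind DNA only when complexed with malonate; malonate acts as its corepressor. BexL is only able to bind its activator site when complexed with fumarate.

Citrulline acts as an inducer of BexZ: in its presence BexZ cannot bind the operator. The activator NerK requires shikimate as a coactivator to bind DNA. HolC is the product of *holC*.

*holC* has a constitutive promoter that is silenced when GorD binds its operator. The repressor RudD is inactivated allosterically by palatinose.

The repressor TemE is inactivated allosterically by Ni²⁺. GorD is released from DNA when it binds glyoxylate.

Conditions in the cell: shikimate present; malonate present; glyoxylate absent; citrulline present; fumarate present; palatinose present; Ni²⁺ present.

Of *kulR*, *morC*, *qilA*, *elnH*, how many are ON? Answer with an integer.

3

Palatinose is present, so RudD is inactive.
Glyoxylate is absent, so GorD is active.
With repressor GorD bound, *holC* is not transcribed.
So HolC is not produced.
With no repressor bound, *kulR* is transcribed.
→ *kulR* is ON.
Malonate is present, so NerD is active.
Ni²⁺ is present, so TemE is inactive.
With repressor NerD bound, *morC* is not transcribed.
→ *morC* is OFF.
Shikimate is present, so NerK is active.
No repressor is bound and NerK is active, so *qilA* is transcribed.
→ *qilA* is ON.
Citrulline is present, so BexZ is inactive.
Fumarate is present, so BexL is active.
No repressor is bound and BexL is active, so *elnH* is transcribed.
→ *elnH* is ON.
3 of the 4 genes are transcribed.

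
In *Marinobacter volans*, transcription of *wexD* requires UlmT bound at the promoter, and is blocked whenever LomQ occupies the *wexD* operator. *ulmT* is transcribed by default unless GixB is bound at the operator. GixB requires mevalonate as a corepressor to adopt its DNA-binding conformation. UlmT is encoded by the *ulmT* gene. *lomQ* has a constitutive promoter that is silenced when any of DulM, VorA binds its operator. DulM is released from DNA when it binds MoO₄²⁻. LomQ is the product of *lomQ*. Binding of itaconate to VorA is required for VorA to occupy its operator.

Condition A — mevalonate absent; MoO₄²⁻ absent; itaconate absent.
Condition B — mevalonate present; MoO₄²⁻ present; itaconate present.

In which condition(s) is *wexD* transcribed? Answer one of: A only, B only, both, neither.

A only

Condition A:
Mevalonate is absent, so GixB is inactive.
With no repressor bound, *ulmT* is transcribed.
So UlmT is produced and active.
MoO₄²⁻ is absent, so DulM is active.
Itaconate is absent, so VorA is inactive.
With repressor DulM bound, *lomQ* is not transcribed.
So LomQ is not produced.
No repressor is bound and UlmT is active, so *wexD* is transcribed.
→ *wexD* is ON in A.
Condition B:
Mevalonate is present, so GixB is active.
With repressor GixB bound, *ulmT* is not transcribed.
So UlmT is not produced.
MoO₄²⁻ is present, so DulM is inactive.
Itaconate is present, so VorA is active.
With repressor VorA bound, *lomQ* is not transcribed.
So LomQ is not produced.
Required activator UlmT is absent, so *wexD* is not transcribed.
→ *wexD* is OFF in B.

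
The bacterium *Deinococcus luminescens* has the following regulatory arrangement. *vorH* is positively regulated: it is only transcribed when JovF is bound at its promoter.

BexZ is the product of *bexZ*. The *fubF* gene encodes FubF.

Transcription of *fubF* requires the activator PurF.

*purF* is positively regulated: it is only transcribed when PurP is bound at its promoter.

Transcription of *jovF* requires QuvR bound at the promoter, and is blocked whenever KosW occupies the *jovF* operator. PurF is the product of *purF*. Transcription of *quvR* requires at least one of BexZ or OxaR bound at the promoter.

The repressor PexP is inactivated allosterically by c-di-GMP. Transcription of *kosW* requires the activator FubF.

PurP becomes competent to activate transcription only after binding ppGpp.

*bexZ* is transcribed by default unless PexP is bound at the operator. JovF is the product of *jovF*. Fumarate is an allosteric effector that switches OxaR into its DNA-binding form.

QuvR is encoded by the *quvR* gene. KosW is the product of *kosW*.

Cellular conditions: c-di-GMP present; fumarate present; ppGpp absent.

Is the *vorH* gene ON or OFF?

ppGpp is absent, so PurP is inactive.
Required activator PurP is absent, so *purF* is not transcribed.
So PurF is not produced.
Required activator PurF is absent, so *fubF* is not transcribed.
So FubF is not produced.
Required activator FubF is absent, so *kosW* is not transcribed.
So KosW is not produced.
c-di-GMP is present, so PexP is inactive.
With no repressor bound, *bexZ* is transcribed.
So BexZ is produced and active.
Fumarate is present, so OxaR is active.
Activator BexZ is present, so *quvR* is transcribed.
So QuvR is produced and active.
No repressor is bound and QuvR is active, so *jovF* is transcribed.
So JovF is produced and active.
No repressor is bound and JovF is active, so *vorH* is transcribed.

ON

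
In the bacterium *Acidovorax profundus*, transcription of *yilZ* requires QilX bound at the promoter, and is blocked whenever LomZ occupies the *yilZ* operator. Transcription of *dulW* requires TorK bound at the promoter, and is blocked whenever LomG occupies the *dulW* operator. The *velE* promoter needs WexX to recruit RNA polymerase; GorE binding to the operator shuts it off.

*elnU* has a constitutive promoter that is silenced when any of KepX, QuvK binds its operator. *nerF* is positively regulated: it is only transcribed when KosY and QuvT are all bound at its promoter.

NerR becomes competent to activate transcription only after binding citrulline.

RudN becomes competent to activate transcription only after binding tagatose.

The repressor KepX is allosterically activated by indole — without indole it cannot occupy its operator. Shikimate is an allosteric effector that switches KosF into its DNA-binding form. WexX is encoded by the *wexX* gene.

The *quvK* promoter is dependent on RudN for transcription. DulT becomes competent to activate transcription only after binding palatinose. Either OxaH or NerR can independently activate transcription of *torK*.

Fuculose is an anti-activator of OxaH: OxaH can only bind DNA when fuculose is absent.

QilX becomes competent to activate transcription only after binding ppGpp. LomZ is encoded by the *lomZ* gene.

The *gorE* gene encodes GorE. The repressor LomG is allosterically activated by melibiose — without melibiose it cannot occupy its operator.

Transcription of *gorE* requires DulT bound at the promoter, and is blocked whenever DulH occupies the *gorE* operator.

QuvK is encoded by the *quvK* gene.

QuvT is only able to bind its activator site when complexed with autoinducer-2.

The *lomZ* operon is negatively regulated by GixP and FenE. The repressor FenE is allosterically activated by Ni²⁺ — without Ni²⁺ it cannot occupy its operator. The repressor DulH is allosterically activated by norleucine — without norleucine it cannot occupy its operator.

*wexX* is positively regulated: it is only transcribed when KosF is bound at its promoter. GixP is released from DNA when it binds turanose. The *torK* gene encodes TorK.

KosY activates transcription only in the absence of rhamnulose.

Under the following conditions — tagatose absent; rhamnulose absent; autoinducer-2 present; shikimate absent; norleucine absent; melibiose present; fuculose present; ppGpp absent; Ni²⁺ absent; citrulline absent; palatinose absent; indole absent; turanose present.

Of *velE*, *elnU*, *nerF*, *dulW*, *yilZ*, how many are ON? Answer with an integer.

Palatinose is absent, so DulT is inactive.
Norleucine is absent, so DulH is inactive.
Required activator DulT is absent, so *gorE* is not transcribed.
So GorE is not produced.
Shikimate is absent, so KosF is inactive.
Required activator KosF is absent, so *wexX* is not transcribed.
So WexX is not produced.
Required activator WexX is absent, so *velE* is not transcribed.
→ *velE* is OFF.
Indole is absent, so KepX is inactive.
Tagatose is absent, so RudN is inactive.
Required activator RudN is absent, so *quvK* is not transcribed.
So QuvK is not produced.
With no repressor bound, *elnU* is transcribed.
→ *elnU* is ON.
Rhamnulose is absent, so KosY is active.
Autoinducer-2 is present, so QuvT is active.
No repressor is bound and KosY and QuvT are active, so *nerF* is transcribed.
→ *nerF* is ON.
Fuculose is present, so OxaH is inactive.
Citrulline is absent, so NerR is inactive.
No activator is available at the *torK* promoter, so *torK* is not transcribed.
So TorK is not produced.
Melibiose is present, so LomG is active.
With repressor LomG bound, *dulW* is not transcribed.
→ *dulW* is OFF.
ppGpp is absent, so QilX is inactive.
Turanose is present, so GixP is inactive.
Ni²⁺ is absent, so FenE is inactive.
With no repressor bound, *lomZ* is transcribed.
So LomZ is produced and active.
With repressor LomZ bound, *yilZ* is not transcribed.
→ *yilZ* is OFF.
2 of the 5 genes are transcribed.

2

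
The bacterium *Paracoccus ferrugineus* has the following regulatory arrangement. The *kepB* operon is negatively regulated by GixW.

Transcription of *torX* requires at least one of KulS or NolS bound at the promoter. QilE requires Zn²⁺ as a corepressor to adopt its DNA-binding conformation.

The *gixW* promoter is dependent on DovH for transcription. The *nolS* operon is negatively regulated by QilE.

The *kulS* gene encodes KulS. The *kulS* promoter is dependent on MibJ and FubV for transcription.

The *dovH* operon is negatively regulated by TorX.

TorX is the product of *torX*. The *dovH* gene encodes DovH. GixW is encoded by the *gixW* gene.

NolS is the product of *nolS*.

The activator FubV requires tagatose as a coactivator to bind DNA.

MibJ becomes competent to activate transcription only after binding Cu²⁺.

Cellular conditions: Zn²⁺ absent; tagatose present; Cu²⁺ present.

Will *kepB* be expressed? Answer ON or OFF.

ON

Cu²⁺ is present, so MibJ is active.
Tagatose is present, so FubV is active.
No repressor is bound and MibJ and FubV are active, so *kulS* is transcribed.
So KulS is produced and active.
Zn²⁺ is absent, so QilE is inactive.
With no repressor bound, *nolS* is transcribed.
So NolS is produced and active.
Activator KulS is present, so *torX* is transcribed.
So TorX is produced and active.
With repressor TorX bound, *dovH* is not transcribed.
So DovH is not produced.
Required activator DovH is absent, so *gixW* is not transcribed.
So GixW is not produced.
With no repressor bound, *kepB* is transcribed.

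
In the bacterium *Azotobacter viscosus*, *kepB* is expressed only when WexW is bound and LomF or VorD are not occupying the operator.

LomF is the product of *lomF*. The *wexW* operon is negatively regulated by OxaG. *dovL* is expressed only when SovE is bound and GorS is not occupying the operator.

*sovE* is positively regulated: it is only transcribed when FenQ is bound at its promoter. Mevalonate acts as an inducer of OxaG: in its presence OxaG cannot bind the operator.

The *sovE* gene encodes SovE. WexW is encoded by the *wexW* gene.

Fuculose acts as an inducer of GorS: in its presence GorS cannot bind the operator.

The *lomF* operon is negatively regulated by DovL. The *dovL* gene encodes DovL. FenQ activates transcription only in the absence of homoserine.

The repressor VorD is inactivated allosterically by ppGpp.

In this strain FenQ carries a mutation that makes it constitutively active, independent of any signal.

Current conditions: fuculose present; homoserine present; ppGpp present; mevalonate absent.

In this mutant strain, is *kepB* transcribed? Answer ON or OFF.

OFF

Fuculose is present, so GorS is inactive.
FenQ is constitutively active in this strain.
No repressor is bound and FenQ is active, so *sovE* is transcribed.
So SovE is produced and active.
No repressor is bound and SovE is active, so *dovL* is transcribed.
So DovL is produced and active.
With repressor DovL bound, *lomF* is not transcribed.
So LomF is not produced.
Mevalonate is absent, so OxaG is active.
With repressor OxaG bound, *wexW* is not transcribed.
So WexW is not produced.
ppGpp is present, so VorD is inactive.
Required activator WexW is absent, so *kepB* is not transcribed.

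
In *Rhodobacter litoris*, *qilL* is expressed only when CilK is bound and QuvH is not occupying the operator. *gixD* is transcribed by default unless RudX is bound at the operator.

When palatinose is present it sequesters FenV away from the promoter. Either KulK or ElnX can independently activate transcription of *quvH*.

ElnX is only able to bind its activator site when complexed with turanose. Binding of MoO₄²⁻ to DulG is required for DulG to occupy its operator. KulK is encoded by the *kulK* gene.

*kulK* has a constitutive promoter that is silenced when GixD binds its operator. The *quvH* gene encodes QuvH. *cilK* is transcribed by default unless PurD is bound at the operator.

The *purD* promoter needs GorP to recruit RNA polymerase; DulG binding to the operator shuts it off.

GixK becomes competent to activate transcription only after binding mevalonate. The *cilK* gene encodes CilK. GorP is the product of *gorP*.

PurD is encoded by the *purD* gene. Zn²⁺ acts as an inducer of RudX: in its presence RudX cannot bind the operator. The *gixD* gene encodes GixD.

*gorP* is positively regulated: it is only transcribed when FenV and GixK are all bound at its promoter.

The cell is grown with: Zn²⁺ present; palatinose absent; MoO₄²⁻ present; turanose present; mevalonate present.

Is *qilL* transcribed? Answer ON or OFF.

OFF

Zn²⁺ is present, so RudX is inactive.
With no repressor bound, *gixD* is transcribed.
So GixD is produced and active.
With repressor GixD bound, *kulK* is not transcribed.
So KulK is not produced.
Turanose is present, so ElnX is active.
Activator ElnX is present, so *quvH* is transcribed.
So QuvH is produced and active.
Palatinose is absent, so FenV is active.
Mevalonate is present, so GixK is active.
No repressor is bound and FenV and GixK are active, so *gorP* is transcribed.
So GorP is produced and active.
MoO₄²⁻ is present, so DulG is active.
With repressor DulG bound, *purD* is not transcribed.
So PurD is not produced.
With no repressor bound, *cilK* is transcribed.
So CilK is produced and active.
With repressor QuvH bound, *qilL* is not transcribed.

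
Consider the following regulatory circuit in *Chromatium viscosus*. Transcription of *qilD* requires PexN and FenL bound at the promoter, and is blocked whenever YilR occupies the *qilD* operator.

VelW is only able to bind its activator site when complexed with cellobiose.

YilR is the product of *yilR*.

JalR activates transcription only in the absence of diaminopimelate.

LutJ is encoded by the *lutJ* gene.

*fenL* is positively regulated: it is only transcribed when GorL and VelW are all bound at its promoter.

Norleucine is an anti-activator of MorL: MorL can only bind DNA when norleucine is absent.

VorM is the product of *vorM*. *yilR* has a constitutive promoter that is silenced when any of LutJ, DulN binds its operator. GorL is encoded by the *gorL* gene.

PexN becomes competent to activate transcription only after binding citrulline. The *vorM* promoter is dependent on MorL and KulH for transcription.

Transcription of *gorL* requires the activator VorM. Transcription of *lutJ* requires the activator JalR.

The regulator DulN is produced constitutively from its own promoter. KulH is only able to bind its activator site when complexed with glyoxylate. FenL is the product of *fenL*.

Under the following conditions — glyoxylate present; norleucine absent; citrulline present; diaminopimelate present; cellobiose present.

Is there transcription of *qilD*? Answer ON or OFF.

Citrulline is present, so PexN is active.
Diaminopimelate is present, so JalR is inactive.
Required activator JalR is absent, so *lutJ* is not transcribed.
So LutJ is not produced.
DulN is produced constitutively and is active.
With repressor DulN bound, *yilR* is not transcribed.
So YilR is not produced.
Norleucine is absent, so MorL is active.
Glyoxylate is present, so KulH is active.
No repressor is bound and MorL and KulH are active, so *vorM* is transcribed.
So VorM is produced and active.
No repressor is bound and VorM is active, so *gorL* is transcribed.
So GorL is produced and active.
Cellobiose is present, so VelW is active.
No repressor is bound and GorL and VelW are active, so *fenL* is transcribed.
So FenL is produced and active.
No repressor is bound and PexN and FenL are active, so *qilD* is transcribed.

ON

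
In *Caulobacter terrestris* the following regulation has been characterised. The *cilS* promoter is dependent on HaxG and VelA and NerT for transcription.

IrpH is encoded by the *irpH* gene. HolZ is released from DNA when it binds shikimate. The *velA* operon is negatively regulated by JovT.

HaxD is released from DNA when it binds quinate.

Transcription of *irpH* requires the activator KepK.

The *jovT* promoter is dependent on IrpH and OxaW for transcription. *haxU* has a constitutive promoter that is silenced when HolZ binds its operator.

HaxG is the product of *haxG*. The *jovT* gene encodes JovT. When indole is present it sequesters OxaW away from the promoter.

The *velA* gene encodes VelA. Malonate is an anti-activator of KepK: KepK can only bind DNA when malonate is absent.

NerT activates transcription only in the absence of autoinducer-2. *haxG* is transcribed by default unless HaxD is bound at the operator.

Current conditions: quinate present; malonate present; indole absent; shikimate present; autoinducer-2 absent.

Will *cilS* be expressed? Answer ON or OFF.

ON

Quinate is present, so HaxD is inactive.
With no repressor bound, *haxG* is transcribed.
So HaxG is produced and active.
Malonate is present, so KepK is inactive.
Required activator KepK is absent, so *irpH* is not transcribed.
So IrpH is not produced.
Indole is absent, so OxaW is active.
Required activator IrpH is absent, so *jovT* is not transcribed.
So JovT is not produced.
With no repressor bound, *velA* is transcribed.
So VelA is produced and active.
Autoinducer-2 is absent, so NerT is active.
No repressor is bound and HaxG and VelA and NerT are active, so *cilS* is transcribed.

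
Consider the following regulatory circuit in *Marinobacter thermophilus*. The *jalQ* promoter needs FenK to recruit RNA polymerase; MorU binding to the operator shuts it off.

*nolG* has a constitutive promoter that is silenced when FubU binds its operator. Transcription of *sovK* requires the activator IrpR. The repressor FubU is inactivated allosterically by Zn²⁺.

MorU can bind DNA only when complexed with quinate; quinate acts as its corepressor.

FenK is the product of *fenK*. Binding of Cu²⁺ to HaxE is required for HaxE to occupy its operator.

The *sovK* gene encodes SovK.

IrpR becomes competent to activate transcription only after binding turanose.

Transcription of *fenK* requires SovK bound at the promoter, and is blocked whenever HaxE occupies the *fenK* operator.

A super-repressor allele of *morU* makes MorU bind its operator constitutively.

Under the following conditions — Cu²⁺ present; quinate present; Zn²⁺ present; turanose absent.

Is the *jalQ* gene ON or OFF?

OFF

MorU is constitutively active in this strain.
Turanose is absent, so IrpR is inactive.
Required activator IrpR is absent, so *sovK* is not transcribed.
So SovK is not produced.
Cu²⁺ is present, so HaxE is active.
With repressor HaxE bound, *fenK* is not transcribed.
So FenK is not produced.
With repressor MorU bound, *jalQ* is not transcribed.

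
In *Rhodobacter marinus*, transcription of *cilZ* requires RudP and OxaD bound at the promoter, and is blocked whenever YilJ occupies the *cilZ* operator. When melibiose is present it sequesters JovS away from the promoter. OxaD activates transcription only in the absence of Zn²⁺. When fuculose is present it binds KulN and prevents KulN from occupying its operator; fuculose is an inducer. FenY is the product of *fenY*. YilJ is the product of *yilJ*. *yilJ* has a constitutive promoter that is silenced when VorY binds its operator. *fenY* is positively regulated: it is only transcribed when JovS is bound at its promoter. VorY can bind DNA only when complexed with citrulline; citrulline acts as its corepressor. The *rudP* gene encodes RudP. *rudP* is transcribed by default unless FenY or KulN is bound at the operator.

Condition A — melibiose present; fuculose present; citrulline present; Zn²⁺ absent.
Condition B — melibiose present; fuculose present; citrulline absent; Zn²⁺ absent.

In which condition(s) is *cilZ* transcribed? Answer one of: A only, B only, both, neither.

Condition A:
Melibiose is present, so JovS is inactive.
Required activator JovS is absent, so *fenY* is not transcribed.
So FenY is not produced.
Fuculose is present, so KulN is inactive.
With no repressor bound, *rudP* is transcribed.
So RudP is produced and active.
Citrulline is present, so VorY is active.
With repressor VorY bound, *yilJ* is not transcribed.
So YilJ is not produced.
Zn²⁺ is absent, so OxaD is active.
No repressor is bound and RudP and OxaD are active, so *cilZ* is transcribed.
→ *cilZ* is ON in A.
Condition B:
Melibiose is present, so JovS is inactive.
Required activator JovS is absent, so *fenY* is not transcribed.
So FenY is not produced.
Fuculose is present, so KulN is inactive.
With no repressor bound, *rudP* is transcribed.
So RudP is produced and active.
Citrulline is absent, so VorY is inactive.
With no repressor bound, *yilJ* is transcribed.
So YilJ is produced and active.
Zn²⁺ is absent, so OxaD is active.
With repressor YilJ bound, *cilZ* is not transcribed.
→ *cilZ* is OFF in B.

A only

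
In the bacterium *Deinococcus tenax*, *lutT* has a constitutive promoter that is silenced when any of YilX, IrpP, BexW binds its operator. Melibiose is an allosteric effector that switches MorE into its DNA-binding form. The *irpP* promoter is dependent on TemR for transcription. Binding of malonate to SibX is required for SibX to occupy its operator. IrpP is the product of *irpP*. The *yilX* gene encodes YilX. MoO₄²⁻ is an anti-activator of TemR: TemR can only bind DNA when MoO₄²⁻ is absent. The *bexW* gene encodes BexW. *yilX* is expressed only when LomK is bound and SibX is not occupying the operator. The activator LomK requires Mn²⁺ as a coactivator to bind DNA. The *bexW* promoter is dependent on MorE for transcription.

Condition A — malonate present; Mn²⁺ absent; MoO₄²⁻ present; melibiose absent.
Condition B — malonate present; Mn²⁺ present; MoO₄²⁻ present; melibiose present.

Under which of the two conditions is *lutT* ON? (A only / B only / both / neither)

A only

Condition A:
Malonate is present, so SibX is active.
Mn²⁺ is absent, so LomK is inactive.
With repressor SibX bound, *yilX* is not transcribed.
So YilX is not produced.
MoO₄²⁻ is present, so TemR is inactive.
Required activator TemR is absent, so *irpP* is not transcribed.
So IrpP is not produced.
Melibiose is absent, so MorE is inactive.
Required activator MorE is absent, so *bexW* is not transcribed.
So BexW is not produced.
With no repressor bound, *lutT* is transcribed.
→ *lutT* is ON in A.
Condition B:
Malonate is present, so SibX is active.
Mn²⁺ is present, so LomK is active.
With repressor SibX bound, *yilX* is not transcribed.
So YilX is not produced.
MoO₄²⁻ is present, so TemR is inactive.
Required activator TemR is absent, so *irpP* is not transcribed.
So IrpP is not produced.
Melibiose is present, so MorE is active.
No repressor is bound and MorE is active, so *bexW* is transcribed.
So BexW is produced and active.
With repressor BexW bound, *lutT* is not transcribed.
→ *lutT* is OFF in B.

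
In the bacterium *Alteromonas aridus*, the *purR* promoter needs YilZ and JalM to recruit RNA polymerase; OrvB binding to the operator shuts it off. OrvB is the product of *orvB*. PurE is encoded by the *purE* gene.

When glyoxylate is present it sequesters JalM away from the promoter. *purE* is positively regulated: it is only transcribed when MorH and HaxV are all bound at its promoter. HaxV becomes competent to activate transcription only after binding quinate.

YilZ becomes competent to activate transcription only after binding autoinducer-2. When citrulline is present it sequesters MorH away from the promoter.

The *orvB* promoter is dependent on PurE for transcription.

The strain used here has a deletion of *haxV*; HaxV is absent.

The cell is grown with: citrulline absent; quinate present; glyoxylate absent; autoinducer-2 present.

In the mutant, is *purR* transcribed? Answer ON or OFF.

Autoinducer-2 is present, so YilZ is active.
Citrulline is absent, so MorH is active.
HaxV is non-functional in this strain, so it has no effect.
Required activator HaxV is absent, so *purE* is not transcribed.
So PurE is not produced.
Required activator PurE is absent, so *orvB* is not transcribed.
So OrvB is not produced.
Glyoxylate is absent, so JalM is active.
No repressor is bound and YilZ and JalM are active, so *purR* is transcribed.

ON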